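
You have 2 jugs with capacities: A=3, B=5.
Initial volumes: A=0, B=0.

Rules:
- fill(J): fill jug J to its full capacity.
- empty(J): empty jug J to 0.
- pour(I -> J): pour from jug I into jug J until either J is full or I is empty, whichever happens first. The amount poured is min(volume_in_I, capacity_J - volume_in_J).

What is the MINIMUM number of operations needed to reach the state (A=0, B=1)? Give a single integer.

BFS from (A=0, B=0). One shortest path:
  1. fill(A) -> (A=3 B=0)
  2. pour(A -> B) -> (A=0 B=3)
  3. fill(A) -> (A=3 B=3)
  4. pour(A -> B) -> (A=1 B=5)
  5. empty(B) -> (A=1 B=0)
  6. pour(A -> B) -> (A=0 B=1)
Reached target in 6 moves.

Answer: 6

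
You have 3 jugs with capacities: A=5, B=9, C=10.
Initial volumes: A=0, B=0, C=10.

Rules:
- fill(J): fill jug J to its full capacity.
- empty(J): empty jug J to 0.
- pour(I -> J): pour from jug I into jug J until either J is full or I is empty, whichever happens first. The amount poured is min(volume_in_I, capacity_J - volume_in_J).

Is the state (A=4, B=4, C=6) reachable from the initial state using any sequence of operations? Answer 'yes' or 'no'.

BFS explored all 372 reachable states.
Reachable set includes: (0,0,0), (0,0,1), (0,0,2), (0,0,3), (0,0,4), (0,0,5), (0,0,6), (0,0,7), (0,0,8), (0,0,9), (0,0,10), (0,1,0) ...
Target (A=4, B=4, C=6) not in reachable set → no.

Answer: no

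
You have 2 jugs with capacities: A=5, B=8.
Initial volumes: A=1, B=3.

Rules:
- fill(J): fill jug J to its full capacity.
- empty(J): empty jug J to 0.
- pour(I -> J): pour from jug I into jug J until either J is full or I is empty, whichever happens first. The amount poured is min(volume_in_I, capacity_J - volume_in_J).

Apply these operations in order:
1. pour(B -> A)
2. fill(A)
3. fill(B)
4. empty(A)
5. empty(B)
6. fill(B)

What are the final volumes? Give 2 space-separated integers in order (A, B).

Step 1: pour(B -> A) -> (A=4 B=0)
Step 2: fill(A) -> (A=5 B=0)
Step 3: fill(B) -> (A=5 B=8)
Step 4: empty(A) -> (A=0 B=8)
Step 5: empty(B) -> (A=0 B=0)
Step 6: fill(B) -> (A=0 B=8)

Answer: 0 8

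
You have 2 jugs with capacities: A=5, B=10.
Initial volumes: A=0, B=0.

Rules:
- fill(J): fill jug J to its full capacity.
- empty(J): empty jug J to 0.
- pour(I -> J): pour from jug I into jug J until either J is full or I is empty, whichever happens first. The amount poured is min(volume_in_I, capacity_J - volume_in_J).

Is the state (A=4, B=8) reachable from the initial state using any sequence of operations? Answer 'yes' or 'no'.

BFS explored all 6 reachable states.
Reachable set includes: (0,0), (0,5), (0,10), (5,0), (5,5), (5,10)
Target (A=4, B=8) not in reachable set → no.

Answer: no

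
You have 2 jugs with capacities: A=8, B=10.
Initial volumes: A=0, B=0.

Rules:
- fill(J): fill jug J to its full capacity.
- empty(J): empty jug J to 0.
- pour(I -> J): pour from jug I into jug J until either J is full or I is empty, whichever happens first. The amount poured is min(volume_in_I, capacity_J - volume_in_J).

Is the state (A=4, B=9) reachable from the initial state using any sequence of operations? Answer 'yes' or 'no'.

BFS explored all 18 reachable states.
Reachable set includes: (0,0), (0,2), (0,4), (0,6), (0,8), (0,10), (2,0), (2,10), (4,0), (4,10), (6,0), (6,10) ...
Target (A=4, B=9) not in reachable set → no.

Answer: no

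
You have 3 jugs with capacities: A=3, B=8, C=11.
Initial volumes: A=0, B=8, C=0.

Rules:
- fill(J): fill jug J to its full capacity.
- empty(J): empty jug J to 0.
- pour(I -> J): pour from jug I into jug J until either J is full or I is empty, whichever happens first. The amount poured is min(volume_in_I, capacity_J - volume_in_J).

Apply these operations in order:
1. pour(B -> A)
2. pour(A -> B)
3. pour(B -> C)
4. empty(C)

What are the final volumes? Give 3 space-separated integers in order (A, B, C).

Step 1: pour(B -> A) -> (A=3 B=5 C=0)
Step 2: pour(A -> B) -> (A=0 B=8 C=0)
Step 3: pour(B -> C) -> (A=0 B=0 C=8)
Step 4: empty(C) -> (A=0 B=0 C=0)

Answer: 0 0 0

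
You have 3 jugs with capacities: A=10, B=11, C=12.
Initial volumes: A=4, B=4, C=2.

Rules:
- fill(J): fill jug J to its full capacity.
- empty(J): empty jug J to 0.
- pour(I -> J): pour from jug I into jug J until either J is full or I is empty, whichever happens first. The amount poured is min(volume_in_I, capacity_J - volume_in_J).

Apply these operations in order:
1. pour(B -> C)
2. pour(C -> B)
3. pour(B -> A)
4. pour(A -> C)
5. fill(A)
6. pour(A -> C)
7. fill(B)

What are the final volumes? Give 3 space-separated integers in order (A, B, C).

Step 1: pour(B -> C) -> (A=4 B=0 C=6)
Step 2: pour(C -> B) -> (A=4 B=6 C=0)
Step 3: pour(B -> A) -> (A=10 B=0 C=0)
Step 4: pour(A -> C) -> (A=0 B=0 C=10)
Step 5: fill(A) -> (A=10 B=0 C=10)
Step 6: pour(A -> C) -> (A=8 B=0 C=12)
Step 7: fill(B) -> (A=8 B=11 C=12)

Answer: 8 11 12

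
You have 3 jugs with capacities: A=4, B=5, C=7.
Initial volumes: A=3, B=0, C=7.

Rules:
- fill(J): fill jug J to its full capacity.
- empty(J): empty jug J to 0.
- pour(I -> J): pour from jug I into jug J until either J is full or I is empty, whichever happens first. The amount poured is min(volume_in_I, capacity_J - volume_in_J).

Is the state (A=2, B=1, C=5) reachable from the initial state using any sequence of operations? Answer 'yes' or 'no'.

BFS explored all 168 reachable states.
Reachable set includes: (0,0,0), (0,0,1), (0,0,2), (0,0,3), (0,0,4), (0,0,5), (0,0,6), (0,0,7), (0,1,0), (0,1,1), (0,1,2), (0,1,3) ...
Target (A=2, B=1, C=5) not in reachable set → no.

Answer: no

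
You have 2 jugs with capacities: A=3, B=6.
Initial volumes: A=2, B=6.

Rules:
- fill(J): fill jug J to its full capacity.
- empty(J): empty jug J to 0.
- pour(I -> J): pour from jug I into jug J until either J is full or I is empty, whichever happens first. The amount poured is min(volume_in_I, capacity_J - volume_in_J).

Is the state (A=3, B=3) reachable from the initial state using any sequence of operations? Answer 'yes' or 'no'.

BFS from (A=2, B=6):
  1. empty(A) -> (A=0 B=6)
  2. pour(B -> A) -> (A=3 B=3)
Target reached → yes.

Answer: yes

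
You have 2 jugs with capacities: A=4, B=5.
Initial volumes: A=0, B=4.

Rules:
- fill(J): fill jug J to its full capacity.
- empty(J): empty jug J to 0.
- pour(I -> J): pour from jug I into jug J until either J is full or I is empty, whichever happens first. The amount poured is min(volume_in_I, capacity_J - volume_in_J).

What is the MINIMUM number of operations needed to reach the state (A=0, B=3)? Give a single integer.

BFS from (A=0, B=4). One shortest path:
  1. fill(A) -> (A=4 B=4)
  2. pour(A -> B) -> (A=3 B=5)
  3. empty(B) -> (A=3 B=0)
  4. pour(A -> B) -> (A=0 B=3)
Reached target in 4 moves.

Answer: 4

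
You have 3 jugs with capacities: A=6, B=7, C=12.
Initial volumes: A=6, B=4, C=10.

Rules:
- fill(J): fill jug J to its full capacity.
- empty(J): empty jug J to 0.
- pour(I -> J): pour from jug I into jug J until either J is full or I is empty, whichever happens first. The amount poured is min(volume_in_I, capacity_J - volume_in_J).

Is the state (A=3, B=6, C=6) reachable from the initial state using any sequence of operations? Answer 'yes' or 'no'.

Answer: no

Derivation:
BFS explored all 398 reachable states.
Reachable set includes: (0,0,0), (0,0,1), (0,0,2), (0,0,3), (0,0,4), (0,0,5), (0,0,6), (0,0,7), (0,0,8), (0,0,9), (0,0,10), (0,0,11) ...
Target (A=3, B=6, C=6) not in reachable set → no.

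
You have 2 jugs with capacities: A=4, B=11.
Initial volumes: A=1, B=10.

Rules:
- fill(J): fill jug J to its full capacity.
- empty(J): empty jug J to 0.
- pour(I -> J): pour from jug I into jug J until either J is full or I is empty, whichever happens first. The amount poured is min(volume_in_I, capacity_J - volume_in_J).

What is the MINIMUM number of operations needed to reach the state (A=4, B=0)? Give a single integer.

Answer: 2

Derivation:
BFS from (A=1, B=10). One shortest path:
  1. fill(A) -> (A=4 B=10)
  2. empty(B) -> (A=4 B=0)
Reached target in 2 moves.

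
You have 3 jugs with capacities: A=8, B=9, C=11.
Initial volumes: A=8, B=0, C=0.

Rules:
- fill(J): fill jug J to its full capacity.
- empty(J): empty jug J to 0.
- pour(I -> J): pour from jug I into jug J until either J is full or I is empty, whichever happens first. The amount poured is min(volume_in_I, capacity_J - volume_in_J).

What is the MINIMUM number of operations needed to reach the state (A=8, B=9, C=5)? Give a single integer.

BFS from (A=8, B=0, C=0). One shortest path:
  1. empty(A) -> (A=0 B=0 C=0)
  2. fill(C) -> (A=0 B=0 C=11)
  3. pour(C -> A) -> (A=8 B=0 C=3)
  4. pour(C -> B) -> (A=8 B=3 C=0)
  5. fill(C) -> (A=8 B=3 C=11)
  6. pour(C -> B) -> (A=8 B=9 C=5)
Reached target in 6 moves.

Answer: 6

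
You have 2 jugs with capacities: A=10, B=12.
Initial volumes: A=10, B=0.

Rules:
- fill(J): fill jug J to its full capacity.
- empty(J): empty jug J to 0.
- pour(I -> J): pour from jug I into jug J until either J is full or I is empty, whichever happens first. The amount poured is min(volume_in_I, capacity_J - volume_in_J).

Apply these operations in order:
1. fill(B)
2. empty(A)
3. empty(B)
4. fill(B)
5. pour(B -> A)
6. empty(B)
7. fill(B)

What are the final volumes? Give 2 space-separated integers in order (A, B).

Answer: 10 12

Derivation:
Step 1: fill(B) -> (A=10 B=12)
Step 2: empty(A) -> (A=0 B=12)
Step 3: empty(B) -> (A=0 B=0)
Step 4: fill(B) -> (A=0 B=12)
Step 5: pour(B -> A) -> (A=10 B=2)
Step 6: empty(B) -> (A=10 B=0)
Step 7: fill(B) -> (A=10 B=12)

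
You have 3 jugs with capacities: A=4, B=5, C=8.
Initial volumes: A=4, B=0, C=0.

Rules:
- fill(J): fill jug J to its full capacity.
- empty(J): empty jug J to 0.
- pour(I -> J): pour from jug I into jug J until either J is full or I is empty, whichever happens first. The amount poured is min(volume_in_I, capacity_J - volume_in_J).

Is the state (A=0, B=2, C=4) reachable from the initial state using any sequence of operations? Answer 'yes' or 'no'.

Answer: yes

Derivation:
BFS from (A=4, B=0, C=0):
  1. fill(B) -> (A=4 B=5 C=0)
  2. pour(B -> C) -> (A=4 B=0 C=5)
  3. fill(B) -> (A=4 B=5 C=5)
  4. pour(B -> C) -> (A=4 B=2 C=8)
  5. empty(C) -> (A=4 B=2 C=0)
  6. pour(A -> C) -> (A=0 B=2 C=4)
Target reached → yes.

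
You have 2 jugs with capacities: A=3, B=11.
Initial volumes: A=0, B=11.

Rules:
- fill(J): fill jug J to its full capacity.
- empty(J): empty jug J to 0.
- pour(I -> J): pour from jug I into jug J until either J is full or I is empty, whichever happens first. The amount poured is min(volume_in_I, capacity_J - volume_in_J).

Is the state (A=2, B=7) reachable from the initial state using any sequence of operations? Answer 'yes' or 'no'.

BFS explored all 28 reachable states.
Reachable set includes: (0,0), (0,1), (0,2), (0,3), (0,4), (0,5), (0,6), (0,7), (0,8), (0,9), (0,10), (0,11) ...
Target (A=2, B=7) not in reachable set → no.

Answer: no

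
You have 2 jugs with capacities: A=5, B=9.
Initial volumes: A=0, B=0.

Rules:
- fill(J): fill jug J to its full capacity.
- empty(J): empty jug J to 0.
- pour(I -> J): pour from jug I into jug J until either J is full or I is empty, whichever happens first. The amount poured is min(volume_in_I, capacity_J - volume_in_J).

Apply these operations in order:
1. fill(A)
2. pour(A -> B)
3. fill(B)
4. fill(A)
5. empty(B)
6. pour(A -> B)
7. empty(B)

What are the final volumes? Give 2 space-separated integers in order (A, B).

Step 1: fill(A) -> (A=5 B=0)
Step 2: pour(A -> B) -> (A=0 B=5)
Step 3: fill(B) -> (A=0 B=9)
Step 4: fill(A) -> (A=5 B=9)
Step 5: empty(B) -> (A=5 B=0)
Step 6: pour(A -> B) -> (A=0 B=5)
Step 7: empty(B) -> (A=0 B=0)

Answer: 0 0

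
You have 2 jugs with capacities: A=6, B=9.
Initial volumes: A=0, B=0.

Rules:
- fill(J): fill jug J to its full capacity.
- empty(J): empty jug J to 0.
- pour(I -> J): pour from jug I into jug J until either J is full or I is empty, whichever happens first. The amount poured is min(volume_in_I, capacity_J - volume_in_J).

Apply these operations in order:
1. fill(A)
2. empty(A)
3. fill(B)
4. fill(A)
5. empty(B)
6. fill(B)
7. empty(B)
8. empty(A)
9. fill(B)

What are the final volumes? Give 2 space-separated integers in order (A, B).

Answer: 0 9

Derivation:
Step 1: fill(A) -> (A=6 B=0)
Step 2: empty(A) -> (A=0 B=0)
Step 3: fill(B) -> (A=0 B=9)
Step 4: fill(A) -> (A=6 B=9)
Step 5: empty(B) -> (A=6 B=0)
Step 6: fill(B) -> (A=6 B=9)
Step 7: empty(B) -> (A=6 B=0)
Step 8: empty(A) -> (A=0 B=0)
Step 9: fill(B) -> (A=0 B=9)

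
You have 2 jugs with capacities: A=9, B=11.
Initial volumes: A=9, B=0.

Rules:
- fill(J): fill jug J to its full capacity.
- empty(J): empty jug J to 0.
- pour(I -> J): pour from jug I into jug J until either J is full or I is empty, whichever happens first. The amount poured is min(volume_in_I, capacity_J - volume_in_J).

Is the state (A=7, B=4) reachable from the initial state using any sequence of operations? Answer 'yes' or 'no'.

BFS explored all 40 reachable states.
Reachable set includes: (0,0), (0,1), (0,2), (0,3), (0,4), (0,5), (0,6), (0,7), (0,8), (0,9), (0,10), (0,11) ...
Target (A=7, B=4) not in reachable set → no.

Answer: no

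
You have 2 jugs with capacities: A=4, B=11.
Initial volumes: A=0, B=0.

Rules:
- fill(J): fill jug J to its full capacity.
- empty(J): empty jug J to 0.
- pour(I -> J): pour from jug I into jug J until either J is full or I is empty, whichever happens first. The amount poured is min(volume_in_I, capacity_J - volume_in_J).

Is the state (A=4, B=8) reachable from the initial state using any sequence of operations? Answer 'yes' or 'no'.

BFS from (A=0, B=0):
  1. fill(A) -> (A=4 B=0)
  2. pour(A -> B) -> (A=0 B=4)
  3. fill(A) -> (A=4 B=4)
  4. pour(A -> B) -> (A=0 B=8)
  5. fill(A) -> (A=4 B=8)
Target reached → yes.

Answer: yes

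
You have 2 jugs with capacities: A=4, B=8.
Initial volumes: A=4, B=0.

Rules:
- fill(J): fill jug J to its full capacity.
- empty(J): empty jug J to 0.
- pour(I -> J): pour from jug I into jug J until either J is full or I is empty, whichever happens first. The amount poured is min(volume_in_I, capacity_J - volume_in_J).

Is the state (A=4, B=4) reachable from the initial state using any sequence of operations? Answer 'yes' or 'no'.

Answer: yes

Derivation:
BFS from (A=4, B=0):
  1. pour(A -> B) -> (A=0 B=4)
  2. fill(A) -> (A=4 B=4)
Target reached → yes.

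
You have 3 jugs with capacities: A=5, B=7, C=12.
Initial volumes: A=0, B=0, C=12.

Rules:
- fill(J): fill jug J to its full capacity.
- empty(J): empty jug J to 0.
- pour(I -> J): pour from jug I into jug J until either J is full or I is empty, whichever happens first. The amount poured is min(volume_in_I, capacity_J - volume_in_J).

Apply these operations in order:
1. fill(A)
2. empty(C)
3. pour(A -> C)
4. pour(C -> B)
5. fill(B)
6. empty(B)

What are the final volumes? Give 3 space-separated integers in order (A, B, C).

Step 1: fill(A) -> (A=5 B=0 C=12)
Step 2: empty(C) -> (A=5 B=0 C=0)
Step 3: pour(A -> C) -> (A=0 B=0 C=5)
Step 4: pour(C -> B) -> (A=0 B=5 C=0)
Step 5: fill(B) -> (A=0 B=7 C=0)
Step 6: empty(B) -> (A=0 B=0 C=0)

Answer: 0 0 0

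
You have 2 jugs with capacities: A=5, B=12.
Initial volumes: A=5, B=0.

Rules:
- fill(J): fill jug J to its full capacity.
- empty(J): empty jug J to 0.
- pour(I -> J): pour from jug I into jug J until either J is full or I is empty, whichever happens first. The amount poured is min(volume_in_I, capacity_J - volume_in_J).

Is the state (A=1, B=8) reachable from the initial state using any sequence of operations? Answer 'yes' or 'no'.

Answer: no

Derivation:
BFS explored all 34 reachable states.
Reachable set includes: (0,0), (0,1), (0,2), (0,3), (0,4), (0,5), (0,6), (0,7), (0,8), (0,9), (0,10), (0,11) ...
Target (A=1, B=8) not in reachable set → no.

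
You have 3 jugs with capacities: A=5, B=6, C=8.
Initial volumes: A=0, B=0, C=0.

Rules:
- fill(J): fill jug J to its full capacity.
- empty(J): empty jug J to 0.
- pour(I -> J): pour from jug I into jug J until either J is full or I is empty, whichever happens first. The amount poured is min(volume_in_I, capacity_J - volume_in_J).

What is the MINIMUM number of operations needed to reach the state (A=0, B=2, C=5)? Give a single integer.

BFS from (A=0, B=0, C=0). One shortest path:
  1. fill(A) -> (A=5 B=0 C=0)
  2. fill(C) -> (A=5 B=0 C=8)
  3. pour(C -> B) -> (A=5 B=6 C=2)
  4. empty(B) -> (A=5 B=0 C=2)
  5. pour(C -> B) -> (A=5 B=2 C=0)
  6. pour(A -> C) -> (A=0 B=2 C=5)
Reached target in 6 moves.

Answer: 6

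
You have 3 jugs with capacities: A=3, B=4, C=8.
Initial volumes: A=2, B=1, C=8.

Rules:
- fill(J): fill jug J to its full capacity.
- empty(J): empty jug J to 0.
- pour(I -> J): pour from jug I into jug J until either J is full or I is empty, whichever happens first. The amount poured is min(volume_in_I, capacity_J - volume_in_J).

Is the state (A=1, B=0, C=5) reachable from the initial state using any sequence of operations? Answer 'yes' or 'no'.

BFS from (A=2, B=1, C=8):
  1. empty(A) -> (A=0 B=1 C=8)
  2. pour(C -> A) -> (A=3 B=1 C=5)
  3. empty(A) -> (A=0 B=1 C=5)
  4. pour(B -> A) -> (A=1 B=0 C=5)
Target reached → yes.

Answer: yes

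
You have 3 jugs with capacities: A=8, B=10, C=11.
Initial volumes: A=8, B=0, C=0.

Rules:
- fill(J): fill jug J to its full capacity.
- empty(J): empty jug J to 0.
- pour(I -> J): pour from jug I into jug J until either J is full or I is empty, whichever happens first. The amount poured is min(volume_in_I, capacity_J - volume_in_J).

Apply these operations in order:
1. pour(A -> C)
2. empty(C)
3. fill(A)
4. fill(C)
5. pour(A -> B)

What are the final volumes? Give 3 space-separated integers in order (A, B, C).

Step 1: pour(A -> C) -> (A=0 B=0 C=8)
Step 2: empty(C) -> (A=0 B=0 C=0)
Step 3: fill(A) -> (A=8 B=0 C=0)
Step 4: fill(C) -> (A=8 B=0 C=11)
Step 5: pour(A -> B) -> (A=0 B=8 C=11)

Answer: 0 8 11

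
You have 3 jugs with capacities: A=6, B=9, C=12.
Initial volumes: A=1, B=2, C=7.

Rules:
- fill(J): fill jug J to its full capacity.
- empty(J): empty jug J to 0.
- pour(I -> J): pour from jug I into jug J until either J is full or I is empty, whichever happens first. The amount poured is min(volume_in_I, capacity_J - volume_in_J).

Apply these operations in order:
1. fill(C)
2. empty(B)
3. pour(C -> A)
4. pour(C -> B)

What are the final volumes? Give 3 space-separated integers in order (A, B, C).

Step 1: fill(C) -> (A=1 B=2 C=12)
Step 2: empty(B) -> (A=1 B=0 C=12)
Step 3: pour(C -> A) -> (A=6 B=0 C=7)
Step 4: pour(C -> B) -> (A=6 B=7 C=0)

Answer: 6 7 0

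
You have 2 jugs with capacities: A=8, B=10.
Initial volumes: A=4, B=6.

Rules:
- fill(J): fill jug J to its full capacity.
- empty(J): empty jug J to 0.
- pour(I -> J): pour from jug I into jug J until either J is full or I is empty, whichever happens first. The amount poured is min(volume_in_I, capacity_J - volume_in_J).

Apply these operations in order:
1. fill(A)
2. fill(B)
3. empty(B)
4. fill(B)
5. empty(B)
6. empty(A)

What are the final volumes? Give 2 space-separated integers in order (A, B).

Step 1: fill(A) -> (A=8 B=6)
Step 2: fill(B) -> (A=8 B=10)
Step 3: empty(B) -> (A=8 B=0)
Step 4: fill(B) -> (A=8 B=10)
Step 5: empty(B) -> (A=8 B=0)
Step 6: empty(A) -> (A=0 B=0)

Answer: 0 0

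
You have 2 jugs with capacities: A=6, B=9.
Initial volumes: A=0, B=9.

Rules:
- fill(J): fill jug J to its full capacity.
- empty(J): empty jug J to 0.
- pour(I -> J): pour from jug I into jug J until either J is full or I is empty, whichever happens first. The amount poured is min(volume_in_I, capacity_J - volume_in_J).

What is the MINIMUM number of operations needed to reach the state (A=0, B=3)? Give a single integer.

BFS from (A=0, B=9). One shortest path:
  1. pour(B -> A) -> (A=6 B=3)
  2. empty(A) -> (A=0 B=3)
Reached target in 2 moves.

Answer: 2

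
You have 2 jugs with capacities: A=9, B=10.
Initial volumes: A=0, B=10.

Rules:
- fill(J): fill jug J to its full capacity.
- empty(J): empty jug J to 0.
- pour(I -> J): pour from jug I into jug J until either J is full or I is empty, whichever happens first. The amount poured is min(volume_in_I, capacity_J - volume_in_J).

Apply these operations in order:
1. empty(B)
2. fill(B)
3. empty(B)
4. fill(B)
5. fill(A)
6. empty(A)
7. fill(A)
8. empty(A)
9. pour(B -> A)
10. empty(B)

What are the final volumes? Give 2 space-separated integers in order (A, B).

Step 1: empty(B) -> (A=0 B=0)
Step 2: fill(B) -> (A=0 B=10)
Step 3: empty(B) -> (A=0 B=0)
Step 4: fill(B) -> (A=0 B=10)
Step 5: fill(A) -> (A=9 B=10)
Step 6: empty(A) -> (A=0 B=10)
Step 7: fill(A) -> (A=9 B=10)
Step 8: empty(A) -> (A=0 B=10)
Step 9: pour(B -> A) -> (A=9 B=1)
Step 10: empty(B) -> (A=9 B=0)

Answer: 9 0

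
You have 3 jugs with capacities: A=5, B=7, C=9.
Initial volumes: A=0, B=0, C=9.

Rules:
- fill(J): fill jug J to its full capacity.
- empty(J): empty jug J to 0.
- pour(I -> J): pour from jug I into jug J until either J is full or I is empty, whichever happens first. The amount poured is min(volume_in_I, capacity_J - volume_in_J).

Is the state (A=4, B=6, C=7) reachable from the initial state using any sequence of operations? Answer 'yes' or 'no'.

BFS explored all 288 reachable states.
Reachable set includes: (0,0,0), (0,0,1), (0,0,2), (0,0,3), (0,0,4), (0,0,5), (0,0,6), (0,0,7), (0,0,8), (0,0,9), (0,1,0), (0,1,1) ...
Target (A=4, B=6, C=7) not in reachable set → no.

Answer: no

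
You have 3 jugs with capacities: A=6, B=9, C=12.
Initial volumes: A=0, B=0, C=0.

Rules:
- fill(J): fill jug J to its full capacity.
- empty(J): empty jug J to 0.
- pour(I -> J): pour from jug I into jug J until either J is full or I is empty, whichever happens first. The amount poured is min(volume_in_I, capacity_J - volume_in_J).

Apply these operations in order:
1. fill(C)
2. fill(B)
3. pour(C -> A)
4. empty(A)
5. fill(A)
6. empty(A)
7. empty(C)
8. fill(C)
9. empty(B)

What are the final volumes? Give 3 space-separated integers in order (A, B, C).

Step 1: fill(C) -> (A=0 B=0 C=12)
Step 2: fill(B) -> (A=0 B=9 C=12)
Step 3: pour(C -> A) -> (A=6 B=9 C=6)
Step 4: empty(A) -> (A=0 B=9 C=6)
Step 5: fill(A) -> (A=6 B=9 C=6)
Step 6: empty(A) -> (A=0 B=9 C=6)
Step 7: empty(C) -> (A=0 B=9 C=0)
Step 8: fill(C) -> (A=0 B=9 C=12)
Step 9: empty(B) -> (A=0 B=0 C=12)

Answer: 0 0 12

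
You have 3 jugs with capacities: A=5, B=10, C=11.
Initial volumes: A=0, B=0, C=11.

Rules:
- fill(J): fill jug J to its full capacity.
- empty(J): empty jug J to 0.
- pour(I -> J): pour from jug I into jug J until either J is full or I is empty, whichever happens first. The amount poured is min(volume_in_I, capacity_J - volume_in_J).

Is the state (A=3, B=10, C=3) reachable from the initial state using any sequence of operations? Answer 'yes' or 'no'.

BFS from (A=0, B=0, C=11):
  1. pour(C -> B) -> (A=0 B=10 C=1)
  2. empty(B) -> (A=0 B=0 C=1)
  3. pour(C -> A) -> (A=1 B=0 C=0)
  4. fill(C) -> (A=1 B=0 C=11)
  5. pour(C -> B) -> (A=1 B=10 C=1)
  6. pour(C -> A) -> (A=2 B=10 C=0)
  7. pour(B -> C) -> (A=2 B=0 C=10)
  8. fill(B) -> (A=2 B=10 C=10)
  9. pour(B -> C) -> (A=2 B=9 C=11)
  10. empty(C) -> (A=2 B=9 C=0)
  11. pour(B -> C) -> (A=2 B=0 C=9)
  12. pour(A -> B) -> (A=0 B=2 C=9)
  13. fill(A) -> (A=5 B=2 C=9)
  14. pour(A -> C) -> (A=3 B=2 C=11)
  15. pour(C -> B) -> (A=3 B=10 C=3)
Target reached → yes.

Answer: yes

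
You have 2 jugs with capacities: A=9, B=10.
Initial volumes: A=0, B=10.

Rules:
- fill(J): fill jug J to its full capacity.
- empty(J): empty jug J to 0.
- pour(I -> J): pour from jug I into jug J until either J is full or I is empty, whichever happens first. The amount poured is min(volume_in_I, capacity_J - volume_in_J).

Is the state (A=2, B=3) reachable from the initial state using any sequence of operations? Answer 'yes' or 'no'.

Answer: no

Derivation:
BFS explored all 38 reachable states.
Reachable set includes: (0,0), (0,1), (0,2), (0,3), (0,4), (0,5), (0,6), (0,7), (0,8), (0,9), (0,10), (1,0) ...
Target (A=2, B=3) not in reachable set → no.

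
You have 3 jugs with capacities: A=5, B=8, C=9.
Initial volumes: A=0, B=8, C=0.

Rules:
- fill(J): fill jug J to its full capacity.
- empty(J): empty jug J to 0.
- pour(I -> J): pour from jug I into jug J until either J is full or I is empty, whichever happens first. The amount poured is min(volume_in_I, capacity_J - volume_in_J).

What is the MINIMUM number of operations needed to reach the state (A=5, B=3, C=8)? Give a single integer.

Answer: 3

Derivation:
BFS from (A=0, B=8, C=0). One shortest path:
  1. pour(B -> C) -> (A=0 B=0 C=8)
  2. fill(B) -> (A=0 B=8 C=8)
  3. pour(B -> A) -> (A=5 B=3 C=8)
Reached target in 3 moves.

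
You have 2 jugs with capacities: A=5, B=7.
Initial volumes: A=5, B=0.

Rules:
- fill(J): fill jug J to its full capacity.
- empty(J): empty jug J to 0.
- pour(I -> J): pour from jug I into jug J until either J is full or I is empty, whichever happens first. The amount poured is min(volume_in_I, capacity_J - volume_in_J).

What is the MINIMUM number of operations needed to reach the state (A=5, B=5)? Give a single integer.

Answer: 2

Derivation:
BFS from (A=5, B=0). One shortest path:
  1. pour(A -> B) -> (A=0 B=5)
  2. fill(A) -> (A=5 B=5)
Reached target in 2 moves.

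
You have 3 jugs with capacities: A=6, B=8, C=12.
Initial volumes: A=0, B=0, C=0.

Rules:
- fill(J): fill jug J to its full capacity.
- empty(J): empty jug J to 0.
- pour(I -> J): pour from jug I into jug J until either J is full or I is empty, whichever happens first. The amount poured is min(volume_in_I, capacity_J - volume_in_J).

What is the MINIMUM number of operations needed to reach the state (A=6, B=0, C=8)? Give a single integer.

BFS from (A=0, B=0, C=0). One shortest path:
  1. fill(A) -> (A=6 B=0 C=0)
  2. fill(B) -> (A=6 B=8 C=0)
  3. pour(B -> C) -> (A=6 B=0 C=8)
Reached target in 3 moves.

Answer: 3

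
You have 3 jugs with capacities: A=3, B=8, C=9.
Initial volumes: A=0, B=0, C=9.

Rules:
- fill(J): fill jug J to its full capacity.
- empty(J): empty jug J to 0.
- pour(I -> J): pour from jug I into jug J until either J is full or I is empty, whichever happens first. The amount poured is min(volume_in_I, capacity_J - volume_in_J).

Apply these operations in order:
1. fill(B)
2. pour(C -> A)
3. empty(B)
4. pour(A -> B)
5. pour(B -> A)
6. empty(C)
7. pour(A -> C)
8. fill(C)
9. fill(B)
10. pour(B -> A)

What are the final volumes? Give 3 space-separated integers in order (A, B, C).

Answer: 3 5 9

Derivation:
Step 1: fill(B) -> (A=0 B=8 C=9)
Step 2: pour(C -> A) -> (A=3 B=8 C=6)
Step 3: empty(B) -> (A=3 B=0 C=6)
Step 4: pour(A -> B) -> (A=0 B=3 C=6)
Step 5: pour(B -> A) -> (A=3 B=0 C=6)
Step 6: empty(C) -> (A=3 B=0 C=0)
Step 7: pour(A -> C) -> (A=0 B=0 C=3)
Step 8: fill(C) -> (A=0 B=0 C=9)
Step 9: fill(B) -> (A=0 B=8 C=9)
Step 10: pour(B -> A) -> (A=3 B=5 C=9)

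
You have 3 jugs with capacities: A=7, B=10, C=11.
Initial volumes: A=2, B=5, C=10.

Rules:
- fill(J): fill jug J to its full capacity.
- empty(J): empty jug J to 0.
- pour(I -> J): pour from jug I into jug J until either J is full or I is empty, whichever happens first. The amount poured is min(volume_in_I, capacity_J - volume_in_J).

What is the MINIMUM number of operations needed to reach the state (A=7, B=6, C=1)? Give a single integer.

Answer: 6

Derivation:
BFS from (A=2, B=5, C=10). One shortest path:
  1. pour(A -> C) -> (A=1 B=5 C=11)
  2. pour(B -> A) -> (A=6 B=0 C=11)
  3. pour(C -> B) -> (A=6 B=10 C=1)
  4. empty(B) -> (A=6 B=0 C=1)
  5. pour(A -> B) -> (A=0 B=6 C=1)
  6. fill(A) -> (A=7 B=6 C=1)
Reached target in 6 moves.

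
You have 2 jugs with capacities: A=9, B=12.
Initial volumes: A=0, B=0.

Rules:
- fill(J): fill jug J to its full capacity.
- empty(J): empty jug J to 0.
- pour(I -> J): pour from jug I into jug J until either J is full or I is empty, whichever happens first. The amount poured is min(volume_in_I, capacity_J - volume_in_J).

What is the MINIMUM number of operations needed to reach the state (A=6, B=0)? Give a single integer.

BFS from (A=0, B=0). One shortest path:
  1. fill(A) -> (A=9 B=0)
  2. pour(A -> B) -> (A=0 B=9)
  3. fill(A) -> (A=9 B=9)
  4. pour(A -> B) -> (A=6 B=12)
  5. empty(B) -> (A=6 B=0)
Reached target in 5 moves.

Answer: 5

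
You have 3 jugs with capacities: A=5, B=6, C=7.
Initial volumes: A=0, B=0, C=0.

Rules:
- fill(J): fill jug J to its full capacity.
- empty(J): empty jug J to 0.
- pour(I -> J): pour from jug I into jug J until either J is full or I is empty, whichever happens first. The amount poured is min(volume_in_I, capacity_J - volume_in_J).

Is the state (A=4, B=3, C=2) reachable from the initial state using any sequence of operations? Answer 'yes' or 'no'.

Answer: no

Derivation:
BFS explored all 216 reachable states.
Reachable set includes: (0,0,0), (0,0,1), (0,0,2), (0,0,3), (0,0,4), (0,0,5), (0,0,6), (0,0,7), (0,1,0), (0,1,1), (0,1,2), (0,1,3) ...
Target (A=4, B=3, C=2) not in reachable set → no.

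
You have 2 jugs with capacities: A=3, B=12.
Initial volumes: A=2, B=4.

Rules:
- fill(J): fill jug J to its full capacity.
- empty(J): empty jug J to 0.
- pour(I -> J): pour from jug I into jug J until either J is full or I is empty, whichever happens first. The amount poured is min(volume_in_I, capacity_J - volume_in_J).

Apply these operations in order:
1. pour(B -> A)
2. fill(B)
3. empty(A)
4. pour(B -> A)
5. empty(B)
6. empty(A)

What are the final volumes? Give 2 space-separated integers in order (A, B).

Step 1: pour(B -> A) -> (A=3 B=3)
Step 2: fill(B) -> (A=3 B=12)
Step 3: empty(A) -> (A=0 B=12)
Step 4: pour(B -> A) -> (A=3 B=9)
Step 5: empty(B) -> (A=3 B=0)
Step 6: empty(A) -> (A=0 B=0)

Answer: 0 0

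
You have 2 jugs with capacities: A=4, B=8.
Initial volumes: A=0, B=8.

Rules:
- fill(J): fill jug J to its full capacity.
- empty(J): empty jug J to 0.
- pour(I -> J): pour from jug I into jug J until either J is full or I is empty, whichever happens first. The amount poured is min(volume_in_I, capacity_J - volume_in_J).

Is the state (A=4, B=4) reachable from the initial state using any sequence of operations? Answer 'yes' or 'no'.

BFS from (A=0, B=8):
  1. pour(B -> A) -> (A=4 B=4)
Target reached → yes.

Answer: yes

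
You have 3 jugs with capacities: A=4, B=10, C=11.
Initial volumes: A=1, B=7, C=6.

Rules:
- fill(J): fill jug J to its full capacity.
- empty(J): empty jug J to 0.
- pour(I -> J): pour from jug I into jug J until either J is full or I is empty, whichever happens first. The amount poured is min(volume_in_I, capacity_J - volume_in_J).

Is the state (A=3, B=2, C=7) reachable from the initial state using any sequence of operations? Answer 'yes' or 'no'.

Answer: no

Derivation:
BFS explored all 391 reachable states.
Reachable set includes: (0,0,0), (0,0,1), (0,0,2), (0,0,3), (0,0,4), (0,0,5), (0,0,6), (0,0,7), (0,0,8), (0,0,9), (0,0,10), (0,0,11) ...
Target (A=3, B=2, C=7) not in reachable set → no.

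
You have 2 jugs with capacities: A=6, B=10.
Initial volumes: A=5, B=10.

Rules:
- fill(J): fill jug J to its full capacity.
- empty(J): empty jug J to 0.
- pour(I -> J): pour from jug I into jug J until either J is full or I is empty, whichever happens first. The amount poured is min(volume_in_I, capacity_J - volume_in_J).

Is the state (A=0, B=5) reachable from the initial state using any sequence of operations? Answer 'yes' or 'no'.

BFS from (A=5, B=10):
  1. empty(B) -> (A=5 B=0)
  2. pour(A -> B) -> (A=0 B=5)
Target reached → yes.

Answer: yes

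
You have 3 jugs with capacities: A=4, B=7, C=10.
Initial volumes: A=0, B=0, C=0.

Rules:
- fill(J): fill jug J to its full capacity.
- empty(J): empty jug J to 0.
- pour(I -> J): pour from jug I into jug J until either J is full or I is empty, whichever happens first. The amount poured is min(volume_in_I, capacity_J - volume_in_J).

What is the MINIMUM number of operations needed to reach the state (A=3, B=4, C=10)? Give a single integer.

BFS from (A=0, B=0, C=0). One shortest path:
  1. fill(B) -> (A=0 B=7 C=0)
  2. pour(B -> A) -> (A=4 B=3 C=0)
  3. pour(A -> C) -> (A=0 B=3 C=4)
  4. pour(B -> A) -> (A=3 B=0 C=4)
  5. pour(C -> B) -> (A=3 B=4 C=0)
  6. fill(C) -> (A=3 B=4 C=10)
Reached target in 6 moves.

Answer: 6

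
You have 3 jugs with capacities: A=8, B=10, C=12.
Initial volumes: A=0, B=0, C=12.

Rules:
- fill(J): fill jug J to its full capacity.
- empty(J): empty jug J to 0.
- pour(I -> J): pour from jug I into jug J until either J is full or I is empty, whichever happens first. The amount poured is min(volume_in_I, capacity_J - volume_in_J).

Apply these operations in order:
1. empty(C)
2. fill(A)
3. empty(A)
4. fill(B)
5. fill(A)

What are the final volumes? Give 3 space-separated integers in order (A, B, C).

Step 1: empty(C) -> (A=0 B=0 C=0)
Step 2: fill(A) -> (A=8 B=0 C=0)
Step 3: empty(A) -> (A=0 B=0 C=0)
Step 4: fill(B) -> (A=0 B=10 C=0)
Step 5: fill(A) -> (A=8 B=10 C=0)

Answer: 8 10 0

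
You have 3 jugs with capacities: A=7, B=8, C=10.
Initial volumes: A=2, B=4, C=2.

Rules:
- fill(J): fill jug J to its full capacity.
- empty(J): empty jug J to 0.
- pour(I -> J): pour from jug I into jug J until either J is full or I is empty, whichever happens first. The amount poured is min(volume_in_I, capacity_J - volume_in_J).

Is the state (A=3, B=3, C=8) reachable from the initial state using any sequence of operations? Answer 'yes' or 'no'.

BFS explored all 415 reachable states.
Reachable set includes: (0,0,0), (0,0,1), (0,0,2), (0,0,3), (0,0,4), (0,0,5), (0,0,6), (0,0,7), (0,0,8), (0,0,9), (0,0,10), (0,1,0) ...
Target (A=3, B=3, C=8) not in reachable set → no.

Answer: no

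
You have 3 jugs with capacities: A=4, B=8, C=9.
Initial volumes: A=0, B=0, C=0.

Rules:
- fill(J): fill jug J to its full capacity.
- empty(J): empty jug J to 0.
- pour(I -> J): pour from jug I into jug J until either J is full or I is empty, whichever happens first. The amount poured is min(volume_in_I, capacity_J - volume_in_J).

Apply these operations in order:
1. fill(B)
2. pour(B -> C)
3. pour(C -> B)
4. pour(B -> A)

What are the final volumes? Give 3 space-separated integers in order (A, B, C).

Step 1: fill(B) -> (A=0 B=8 C=0)
Step 2: pour(B -> C) -> (A=0 B=0 C=8)
Step 3: pour(C -> B) -> (A=0 B=8 C=0)
Step 4: pour(B -> A) -> (A=4 B=4 C=0)

Answer: 4 4 0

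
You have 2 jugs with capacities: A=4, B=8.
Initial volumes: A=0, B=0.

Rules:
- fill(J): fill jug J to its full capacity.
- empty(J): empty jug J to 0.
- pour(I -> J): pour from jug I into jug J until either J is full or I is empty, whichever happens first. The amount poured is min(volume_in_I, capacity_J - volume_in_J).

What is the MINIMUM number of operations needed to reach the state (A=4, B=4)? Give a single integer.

Answer: 2

Derivation:
BFS from (A=0, B=0). One shortest path:
  1. fill(B) -> (A=0 B=8)
  2. pour(B -> A) -> (A=4 B=4)
Reached target in 2 moves.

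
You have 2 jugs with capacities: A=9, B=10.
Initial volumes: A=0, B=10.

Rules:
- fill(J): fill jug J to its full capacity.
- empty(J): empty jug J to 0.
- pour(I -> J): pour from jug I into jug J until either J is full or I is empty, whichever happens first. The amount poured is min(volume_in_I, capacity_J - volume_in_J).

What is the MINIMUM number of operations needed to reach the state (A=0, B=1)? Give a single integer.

BFS from (A=0, B=10). One shortest path:
  1. pour(B -> A) -> (A=9 B=1)
  2. empty(A) -> (A=0 B=1)
Reached target in 2 moves.

Answer: 2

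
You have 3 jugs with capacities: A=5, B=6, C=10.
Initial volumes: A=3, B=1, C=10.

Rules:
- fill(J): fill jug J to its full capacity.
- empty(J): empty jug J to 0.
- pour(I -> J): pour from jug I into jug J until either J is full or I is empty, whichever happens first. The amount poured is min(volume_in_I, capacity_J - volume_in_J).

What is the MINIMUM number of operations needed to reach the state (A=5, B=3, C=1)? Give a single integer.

Answer: 4

Derivation:
BFS from (A=3, B=1, C=10). One shortest path:
  1. empty(C) -> (A=3 B=1 C=0)
  2. pour(B -> C) -> (A=3 B=0 C=1)
  3. pour(A -> B) -> (A=0 B=3 C=1)
  4. fill(A) -> (A=5 B=3 C=1)
Reached target in 4 moves.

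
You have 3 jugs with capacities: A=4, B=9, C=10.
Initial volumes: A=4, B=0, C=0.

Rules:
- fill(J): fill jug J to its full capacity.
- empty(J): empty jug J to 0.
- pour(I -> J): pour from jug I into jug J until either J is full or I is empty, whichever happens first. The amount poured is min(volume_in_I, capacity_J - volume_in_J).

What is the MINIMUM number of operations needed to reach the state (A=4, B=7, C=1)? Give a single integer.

BFS from (A=4, B=0, C=0). One shortest path:
  1. pour(A -> C) -> (A=0 B=0 C=4)
  2. fill(A) -> (A=4 B=0 C=4)
  3. pour(A -> C) -> (A=0 B=0 C=8)
  4. fill(A) -> (A=4 B=0 C=8)
  5. pour(A -> C) -> (A=2 B=0 C=10)
  6. pour(C -> B) -> (A=2 B=9 C=1)
  7. pour(B -> A) -> (A=4 B=7 C=1)
Reached target in 7 moves.

Answer: 7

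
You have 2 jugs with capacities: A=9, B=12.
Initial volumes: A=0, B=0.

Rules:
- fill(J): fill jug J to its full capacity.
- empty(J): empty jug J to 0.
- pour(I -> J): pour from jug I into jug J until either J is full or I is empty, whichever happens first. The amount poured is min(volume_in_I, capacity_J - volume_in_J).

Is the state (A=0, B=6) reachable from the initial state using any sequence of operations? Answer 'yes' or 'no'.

Answer: yes

Derivation:
BFS from (A=0, B=0):
  1. fill(A) -> (A=9 B=0)
  2. pour(A -> B) -> (A=0 B=9)
  3. fill(A) -> (A=9 B=9)
  4. pour(A -> B) -> (A=6 B=12)
  5. empty(B) -> (A=6 B=0)
  6. pour(A -> B) -> (A=0 B=6)
Target reached → yes.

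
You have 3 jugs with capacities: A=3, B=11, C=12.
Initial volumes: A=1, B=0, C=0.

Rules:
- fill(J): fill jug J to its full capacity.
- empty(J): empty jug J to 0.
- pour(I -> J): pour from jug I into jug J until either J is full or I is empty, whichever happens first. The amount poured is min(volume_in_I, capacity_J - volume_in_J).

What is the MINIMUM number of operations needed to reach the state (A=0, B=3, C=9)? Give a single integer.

BFS from (A=1, B=0, C=0). One shortest path:
  1. empty(A) -> (A=0 B=0 C=0)
  2. fill(C) -> (A=0 B=0 C=12)
  3. pour(C -> A) -> (A=3 B=0 C=9)
  4. pour(A -> B) -> (A=0 B=3 C=9)
Reached target in 4 moves.

Answer: 4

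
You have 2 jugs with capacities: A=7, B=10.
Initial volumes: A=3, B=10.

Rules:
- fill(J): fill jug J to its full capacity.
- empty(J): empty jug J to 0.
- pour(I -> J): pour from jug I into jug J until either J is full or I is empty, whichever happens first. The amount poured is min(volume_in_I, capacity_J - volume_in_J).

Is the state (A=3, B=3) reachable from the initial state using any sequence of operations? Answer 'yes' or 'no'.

Answer: no

Derivation:
BFS explored all 34 reachable states.
Reachable set includes: (0,0), (0,1), (0,2), (0,3), (0,4), (0,5), (0,6), (0,7), (0,8), (0,9), (0,10), (1,0) ...
Target (A=3, B=3) not in reachable set → no.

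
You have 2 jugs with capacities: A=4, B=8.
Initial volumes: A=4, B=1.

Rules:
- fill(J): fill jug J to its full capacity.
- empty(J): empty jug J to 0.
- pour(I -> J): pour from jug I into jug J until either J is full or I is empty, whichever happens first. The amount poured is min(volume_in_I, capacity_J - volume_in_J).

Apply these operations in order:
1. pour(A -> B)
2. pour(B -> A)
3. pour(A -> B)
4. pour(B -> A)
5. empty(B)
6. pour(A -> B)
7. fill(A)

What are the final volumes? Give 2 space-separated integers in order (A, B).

Step 1: pour(A -> B) -> (A=0 B=5)
Step 2: pour(B -> A) -> (A=4 B=1)
Step 3: pour(A -> B) -> (A=0 B=5)
Step 4: pour(B -> A) -> (A=4 B=1)
Step 5: empty(B) -> (A=4 B=0)
Step 6: pour(A -> B) -> (A=0 B=4)
Step 7: fill(A) -> (A=4 B=4)

Answer: 4 4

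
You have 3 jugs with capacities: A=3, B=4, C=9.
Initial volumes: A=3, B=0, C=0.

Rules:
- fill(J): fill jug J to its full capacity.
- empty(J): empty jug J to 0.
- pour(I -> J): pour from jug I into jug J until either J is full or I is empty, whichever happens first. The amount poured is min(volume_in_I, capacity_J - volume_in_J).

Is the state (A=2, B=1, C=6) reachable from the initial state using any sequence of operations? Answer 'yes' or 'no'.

Answer: no

Derivation:
BFS explored all 152 reachable states.
Reachable set includes: (0,0,0), (0,0,1), (0,0,2), (0,0,3), (0,0,4), (0,0,5), (0,0,6), (0,0,7), (0,0,8), (0,0,9), (0,1,0), (0,1,1) ...
Target (A=2, B=1, C=6) not in reachable set → no.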